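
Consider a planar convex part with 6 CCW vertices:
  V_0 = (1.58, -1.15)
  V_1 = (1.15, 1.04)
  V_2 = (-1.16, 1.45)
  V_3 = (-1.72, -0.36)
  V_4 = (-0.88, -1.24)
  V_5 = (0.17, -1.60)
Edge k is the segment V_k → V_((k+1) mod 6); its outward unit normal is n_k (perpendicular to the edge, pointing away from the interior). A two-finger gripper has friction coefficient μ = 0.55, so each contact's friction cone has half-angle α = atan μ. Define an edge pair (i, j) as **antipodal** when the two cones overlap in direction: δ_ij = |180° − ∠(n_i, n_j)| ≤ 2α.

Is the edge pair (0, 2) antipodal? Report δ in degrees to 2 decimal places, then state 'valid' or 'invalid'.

α = atan 0.55 = 28.81°;  2α = 57.62°
edge 0: e_0 = (-0.43, +2.19);  n_0 = (+0.9813, +0.1927)
edge 2: e_2 = (-0.56, -1.81);  n_2 = (-0.9553, +0.2956)
∠(n_0, n_2) = 151.70°
δ = |180° − 151.70°| = 28.30°
28.30° ≤ 2α = 57.62°  →  valid

δ = 28.30°, valid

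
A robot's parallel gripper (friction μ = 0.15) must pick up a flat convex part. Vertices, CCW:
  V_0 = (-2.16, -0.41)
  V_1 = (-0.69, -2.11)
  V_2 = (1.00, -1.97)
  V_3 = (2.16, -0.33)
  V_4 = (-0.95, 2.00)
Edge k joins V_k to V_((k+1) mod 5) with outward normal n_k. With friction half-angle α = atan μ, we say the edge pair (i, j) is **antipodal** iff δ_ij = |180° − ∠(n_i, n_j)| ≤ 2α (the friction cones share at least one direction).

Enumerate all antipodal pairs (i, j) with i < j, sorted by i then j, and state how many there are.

α = atan 0.15 = 8.53°;  2α = 17.06°
n_0 = (-0.7564, -0.6541)
n_1 = (+0.0826, -0.9966)
n_2 = (+0.8164, -0.5775)
n_3 = (+0.5996, +0.8003)
n_4 = (-0.8937, +0.4487)
  (0,1): δ = 126.11°  ·
  (0,2): δ = 76.12°  ·
  (0,3): δ = 12.31°  ✓
  (0,4): δ = 112.49°  ·
  (1,2): δ = 130.01°  ·
  (1,3): δ = 41.58°  ·
  (1,4): δ = 58.60°  ·
  (2,3): δ = 91.57°  ·
  (2,4): δ = 8.61°  ✓
  (3,4): δ = 79.82°  ·
antipodal pairs: 2

count = 2; pairs: (0,3), (2,4)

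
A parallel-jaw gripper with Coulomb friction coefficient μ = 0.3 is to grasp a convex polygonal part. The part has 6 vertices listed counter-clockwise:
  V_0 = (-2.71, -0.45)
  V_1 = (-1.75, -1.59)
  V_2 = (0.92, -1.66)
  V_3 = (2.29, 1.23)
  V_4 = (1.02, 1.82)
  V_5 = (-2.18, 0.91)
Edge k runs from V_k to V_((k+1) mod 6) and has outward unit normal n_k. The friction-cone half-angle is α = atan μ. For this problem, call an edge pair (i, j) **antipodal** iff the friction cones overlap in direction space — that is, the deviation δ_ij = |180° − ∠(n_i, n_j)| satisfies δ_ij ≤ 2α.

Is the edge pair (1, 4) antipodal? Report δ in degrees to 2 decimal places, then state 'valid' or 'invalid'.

α = atan 0.3 = 16.70°;  2α = 33.40°
edge 1: e_1 = (+2.67, -0.07);  n_1 = (-0.0262, -0.9997)
edge 4: e_4 = (-3.20, -0.91);  n_4 = (-0.2735, +0.9619)
∠(n_1, n_4) = 162.62°
δ = |180° − 162.62°| = 17.38°
17.38° ≤ 2α = 33.40°  →  valid

δ = 17.38°, valid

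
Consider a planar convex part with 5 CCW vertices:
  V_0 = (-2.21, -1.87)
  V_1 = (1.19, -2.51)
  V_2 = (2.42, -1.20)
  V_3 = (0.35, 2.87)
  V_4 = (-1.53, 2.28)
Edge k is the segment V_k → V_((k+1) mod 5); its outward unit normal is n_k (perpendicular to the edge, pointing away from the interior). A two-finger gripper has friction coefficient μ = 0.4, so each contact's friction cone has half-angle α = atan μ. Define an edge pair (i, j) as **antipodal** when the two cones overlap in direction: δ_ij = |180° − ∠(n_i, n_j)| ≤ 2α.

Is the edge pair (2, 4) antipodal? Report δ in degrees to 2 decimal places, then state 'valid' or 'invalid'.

α = atan 0.4 = 21.80°;  2α = 43.60°
edge 2: e_2 = (-2.07, +4.07);  n_2 = (+0.8913, +0.4533)
edge 4: e_4 = (-0.68, -4.15);  n_4 = (-0.9868, +0.1617)
∠(n_2, n_4) = 143.74°
δ = |180° − 143.74°| = 36.26°
36.26° ≤ 2α = 43.60°  →  valid

δ = 36.26°, valid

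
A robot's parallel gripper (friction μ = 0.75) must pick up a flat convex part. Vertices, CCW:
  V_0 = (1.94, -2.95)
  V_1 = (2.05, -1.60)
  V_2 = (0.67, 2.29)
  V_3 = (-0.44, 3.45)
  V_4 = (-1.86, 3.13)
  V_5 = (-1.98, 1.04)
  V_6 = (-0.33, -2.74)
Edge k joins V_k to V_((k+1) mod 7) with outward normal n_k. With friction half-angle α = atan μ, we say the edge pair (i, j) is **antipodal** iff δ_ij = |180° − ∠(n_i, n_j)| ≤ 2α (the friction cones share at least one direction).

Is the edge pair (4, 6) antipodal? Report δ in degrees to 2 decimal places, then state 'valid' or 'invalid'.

δ = 92.00°, invalid

α = atan 0.75 = 36.87°;  2α = 73.74°
edge 4: e_4 = (-0.12, -2.09);  n_4 = (-0.9984, +0.0573)
edge 6: e_6 = (+2.27, -0.21);  n_6 = (-0.0921, -0.9957)
∠(n_4, n_6) = 88.00°
δ = |180° − 88.00°| = 92.00°
92.00° > 2α = 73.74°  →  invalid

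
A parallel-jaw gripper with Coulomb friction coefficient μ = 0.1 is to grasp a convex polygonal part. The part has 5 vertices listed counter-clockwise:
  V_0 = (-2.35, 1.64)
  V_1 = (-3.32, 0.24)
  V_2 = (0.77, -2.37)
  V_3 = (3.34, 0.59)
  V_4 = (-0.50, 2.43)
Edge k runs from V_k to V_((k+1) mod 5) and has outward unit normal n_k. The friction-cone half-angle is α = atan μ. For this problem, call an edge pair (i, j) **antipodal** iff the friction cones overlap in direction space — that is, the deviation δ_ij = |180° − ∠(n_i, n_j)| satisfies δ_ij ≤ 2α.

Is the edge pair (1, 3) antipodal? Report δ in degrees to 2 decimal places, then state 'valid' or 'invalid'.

α = atan 0.1 = 5.71°;  2α = 11.42°
edge 1: e_1 = (+4.09, -2.61);  n_1 = (-0.5379, -0.8430)
edge 3: e_3 = (-3.84, +1.84);  n_3 = (+0.4321, +0.9018)
∠(n_1, n_3) = 173.06°
δ = |180° − 173.06°| = 6.94°
6.94° ≤ 2α = 11.42°  →  valid

δ = 6.94°, valid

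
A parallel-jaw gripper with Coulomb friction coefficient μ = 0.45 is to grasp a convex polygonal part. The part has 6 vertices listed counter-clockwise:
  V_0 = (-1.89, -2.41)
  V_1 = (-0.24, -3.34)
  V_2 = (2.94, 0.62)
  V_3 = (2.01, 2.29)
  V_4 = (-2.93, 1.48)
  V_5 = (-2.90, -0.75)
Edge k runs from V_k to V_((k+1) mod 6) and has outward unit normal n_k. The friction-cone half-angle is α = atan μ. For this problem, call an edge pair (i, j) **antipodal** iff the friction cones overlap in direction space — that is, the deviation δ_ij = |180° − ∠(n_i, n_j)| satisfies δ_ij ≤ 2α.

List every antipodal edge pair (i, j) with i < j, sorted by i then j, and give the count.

α = atan 0.45 = 24.23°;  2α = 48.46°
n_0 = (-0.4910, -0.8712)
n_1 = (+0.7797, -0.6261)
n_2 = (+0.8737, +0.4865)
n_3 = (-0.1618, +0.9868)
n_4 = (-0.9999, -0.0135)
n_5 = (-0.8543, -0.5198)
  (0,1): δ = 99.36°  ·
  (0,2): δ = 31.48°  ✓
  (0,3): δ = 38.72°  ✓
  (0,4): δ = 120.18°  ·
  (0,5): δ = 150.72°  ·
  (1,2): δ = 112.12°  ·
  (1,3): δ = 41.92°  ✓
  (1,4): δ = 39.54°  ✓
  (1,5): δ = 70.08°  ·
  (2,3): δ = 109.80°  ·
  (2,4): δ = 28.34°  ✓
  (2,5): δ = 2.20°  ✓
  (3,4): δ = 98.54°  ·
  (3,5): δ = 67.99°  ·
  (4,5): δ = 149.45°  ·
antipodal pairs: 6

count = 6; pairs: (0,2), (0,3), (1,3), (1,4), (2,4), (2,5)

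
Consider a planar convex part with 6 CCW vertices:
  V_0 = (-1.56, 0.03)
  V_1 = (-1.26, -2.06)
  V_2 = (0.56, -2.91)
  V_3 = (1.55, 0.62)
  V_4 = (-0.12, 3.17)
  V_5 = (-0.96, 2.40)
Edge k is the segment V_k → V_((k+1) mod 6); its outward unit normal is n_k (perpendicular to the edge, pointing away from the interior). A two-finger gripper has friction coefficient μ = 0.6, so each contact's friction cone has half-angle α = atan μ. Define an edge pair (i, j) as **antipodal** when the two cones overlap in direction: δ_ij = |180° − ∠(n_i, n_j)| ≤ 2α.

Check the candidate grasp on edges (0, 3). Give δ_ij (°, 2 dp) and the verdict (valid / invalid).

α = atan 0.6 = 30.96°;  2α = 61.93°
edge 0: e_0 = (+0.30, -2.09);  n_0 = (-0.9899, -0.1421)
edge 3: e_3 = (-1.67, +2.55);  n_3 = (+0.8366, +0.5479)
∠(n_0, n_3) = 154.95°
δ = |180° − 154.95°| = 25.05°
25.05° ≤ 2α = 61.93°  →  valid

δ = 25.05°, valid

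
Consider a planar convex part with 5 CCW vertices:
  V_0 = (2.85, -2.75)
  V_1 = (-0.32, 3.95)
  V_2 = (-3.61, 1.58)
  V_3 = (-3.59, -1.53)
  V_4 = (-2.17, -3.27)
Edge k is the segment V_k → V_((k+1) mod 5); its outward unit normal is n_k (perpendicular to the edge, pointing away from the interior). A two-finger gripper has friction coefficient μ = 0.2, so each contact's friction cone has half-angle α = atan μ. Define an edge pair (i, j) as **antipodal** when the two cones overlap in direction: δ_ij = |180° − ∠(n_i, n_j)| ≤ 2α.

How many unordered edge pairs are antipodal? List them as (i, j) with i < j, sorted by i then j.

count = 1; pairs: (0,3)

α = atan 0.2 = 11.31°;  2α = 22.62°
n_0 = (+0.9039, +0.4277)
n_1 = (-0.5845, +0.8114)
n_2 = (-1.0000, -0.0064)
n_3 = (-0.7748, -0.6323)
n_4 = (+0.1030, -0.9947)
  (0,1): δ = 79.55°  ·
  (0,2): δ = 24.95°  ·
  (0,3): δ = 13.90°  ✓
  (0,4): δ = 70.59°  ·
  (1,2): δ = 125.40°  ·
  (1,3): δ = 86.55°  ·
  (1,4): δ = 29.85°  ·
  (2,3): δ = 141.15°  ·
  (2,4): δ = 84.45°  ·
  (3,4): δ = 123.30°  ·
antipodal pairs: 1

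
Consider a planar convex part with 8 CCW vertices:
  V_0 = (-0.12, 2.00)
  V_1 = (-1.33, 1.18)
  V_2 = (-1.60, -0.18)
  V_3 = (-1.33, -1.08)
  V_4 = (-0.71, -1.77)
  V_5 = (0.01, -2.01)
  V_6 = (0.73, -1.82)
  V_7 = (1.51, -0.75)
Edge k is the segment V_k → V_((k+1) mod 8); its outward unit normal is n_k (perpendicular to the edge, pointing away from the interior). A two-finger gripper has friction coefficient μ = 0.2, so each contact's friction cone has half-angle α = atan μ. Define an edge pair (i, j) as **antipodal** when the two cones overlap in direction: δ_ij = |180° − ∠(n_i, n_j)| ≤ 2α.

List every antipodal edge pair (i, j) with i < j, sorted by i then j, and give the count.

count = 4; pairs: (0,5), (0,6), (2,7), (3,7)

α = atan 0.2 = 11.31°;  2α = 22.62°
n_0 = (-0.5610, +0.8278)
n_1 = (-0.9809, +0.1947)
n_2 = (-0.9578, -0.2873)
n_3 = (-0.7438, -0.6684)
n_4 = (-0.3162, -0.9487)
n_5 = (+0.2552, -0.9669)
n_6 = (+0.8081, -0.5891)
n_7 = (+0.8602, +0.5099)
  (0,1): δ = 135.35°  ·
  (0,2): δ = 107.43°  ·
  (0,3): δ = 82.18°  ·
  (0,4): δ = 52.56°  ·
  (0,5): δ = 19.34°  ✓
  (0,6): δ = 19.78°  ✓
  (0,7): δ = 86.53°  ·
  (1,2): δ = 152.07°  ·
  (1,3): δ = 126.83°  ·
  (1,4): δ = 97.21°  ·
  (1,5): δ = 63.99°  ·
  (1,6): δ = 24.86°  ·
  (1,7): δ = 41.89°  ·
  (2,3): δ = 154.76°  ·
  (2,4): δ = 125.13°  ·
  (2,5): δ = 91.92°  ·
  (2,6): δ = 52.79°  ·
  (2,7): δ = 13.96°  ✓
  (3,4): δ = 150.38°  ·
  (3,5): δ = 117.16°  ·
  (3,6): δ = 78.03°  ·
  (3,7): δ = 11.28°  ✓
  (4,5): δ = 146.78°  ·
  (4,6): δ = 107.66°  ·
  (4,7): δ = 40.91°  ·
  (5,6): δ = 140.87°  ·
  (5,7): δ = 74.13°  ·
  (6,7): δ = 113.25°  ·
antipodal pairs: 4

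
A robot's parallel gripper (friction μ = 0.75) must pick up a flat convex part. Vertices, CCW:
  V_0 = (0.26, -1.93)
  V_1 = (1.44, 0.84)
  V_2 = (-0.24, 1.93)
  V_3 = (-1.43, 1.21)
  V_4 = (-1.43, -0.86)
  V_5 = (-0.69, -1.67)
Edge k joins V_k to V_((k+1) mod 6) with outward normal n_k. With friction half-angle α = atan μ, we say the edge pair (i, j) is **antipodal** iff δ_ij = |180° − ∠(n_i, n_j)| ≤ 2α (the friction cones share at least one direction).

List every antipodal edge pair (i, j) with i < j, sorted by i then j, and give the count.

count = 7; pairs: (0,2), (0,3), (0,4), (1,3), (1,4), (1,5), (2,5)

α = atan 0.75 = 36.87°;  2α = 73.74°
n_0 = (+0.9200, -0.3919)
n_1 = (+0.5443, +0.8389)
n_2 = (-0.5177, +0.8556)
n_3 = (-1.0000, -0.0000)
n_4 = (-0.7383, -0.6745)
n_5 = (-0.2640, -0.9645)
  (0,1): δ = 99.90°  ·
  (0,2): δ = 35.75°  ✓
  (0,3): δ = 23.07°  ✓
  (0,4): δ = 65.49°  ✓
  (0,5): δ = 97.77°  ·
  (1,2): δ = 115.85°  ·
  (1,3): δ = 57.02°  ✓
  (1,4): δ = 14.61°  ✓
  (1,5): δ = 17.67°  ✓
  (2,3): δ = 121.18°  ·
  (2,4): δ = 78.76°  ·
  (2,5): δ = 46.48°  ✓
  (3,4): δ = 137.59°  ·
  (3,5): δ = 105.31°  ·
  (4,5): δ = 147.72°  ·
antipodal pairs: 7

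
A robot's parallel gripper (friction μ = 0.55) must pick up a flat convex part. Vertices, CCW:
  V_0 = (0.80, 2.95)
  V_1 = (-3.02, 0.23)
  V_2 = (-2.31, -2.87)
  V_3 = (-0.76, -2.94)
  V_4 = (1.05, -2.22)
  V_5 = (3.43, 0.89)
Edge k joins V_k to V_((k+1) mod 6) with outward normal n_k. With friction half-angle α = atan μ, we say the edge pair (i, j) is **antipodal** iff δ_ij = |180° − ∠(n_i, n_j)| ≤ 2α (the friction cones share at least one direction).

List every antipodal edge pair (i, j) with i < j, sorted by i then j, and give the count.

α = atan 0.55 = 28.81°;  2α = 57.62°
n_0 = (-0.5800, +0.8146)
n_1 = (-0.9748, -0.2233)
n_2 = (-0.0451, -0.9990)
n_3 = (+0.3696, -0.9292)
n_4 = (+0.7941, -0.6077)
n_5 = (+0.6166, +0.7873)
  (0,1): δ = 112.55°  ·
  (0,2): δ = 38.04°  ✓
  (0,3): δ = 13.76°  ✓
  (0,4): δ = 17.12°  ✓
  (0,5): δ = 106.48°  ·
  (1,2): δ = 105.49°  ·
  (1,3): δ = 81.21°  ·
  (1,4): δ = 50.33°  ✓
  (1,5): δ = 39.03°  ✓
  (2,3): δ = 155.72°  ·
  (2,4): δ = 124.84°  ·
  (2,5): δ = 35.48°  ✓
  (3,4): δ = 149.12°  ·
  (3,5): δ = 59.76°  ·
  (4,5): δ = 90.64°  ·
antipodal pairs: 6

count = 6; pairs: (0,2), (0,3), (0,4), (1,4), (1,5), (2,5)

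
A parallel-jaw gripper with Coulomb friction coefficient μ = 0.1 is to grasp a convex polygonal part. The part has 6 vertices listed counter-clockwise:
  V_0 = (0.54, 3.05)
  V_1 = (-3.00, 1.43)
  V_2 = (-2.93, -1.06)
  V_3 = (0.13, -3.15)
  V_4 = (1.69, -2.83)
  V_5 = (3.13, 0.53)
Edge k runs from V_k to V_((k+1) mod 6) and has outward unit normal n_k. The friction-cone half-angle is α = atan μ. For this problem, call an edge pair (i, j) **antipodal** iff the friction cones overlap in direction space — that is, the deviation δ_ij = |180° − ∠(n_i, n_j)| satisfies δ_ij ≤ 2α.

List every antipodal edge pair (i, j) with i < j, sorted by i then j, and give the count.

α = atan 0.1 = 5.71°;  2α = 11.42°
n_0 = (-0.4161, +0.9093)
n_1 = (-0.9996, -0.0281)
n_2 = (-0.5640, -0.8258)
n_3 = (+0.2009, -0.9796)
n_4 = (+0.9191, -0.3939)
n_5 = (+0.6974, +0.7167)
  (0,1): δ = 112.98°  ·
  (0,2): δ = 58.92°  ·
  (0,3): δ = 13.00°  ·
  (0,4): δ = 42.21°  ·
  (0,5): δ = 111.19°  ·
  (1,2): δ = 125.94°  ·
  (1,3): δ = 80.02°  ·
  (1,4): δ = 24.81°  ·
  (1,5): δ = 44.17°  ·
  (2,3): δ = 134.07°  ·
  (2,4): δ = 78.87°  ·
  (2,5): δ = 9.88°  ✓
  (3,4): δ = 124.79°  ·
  (3,5): δ = 55.81°  ·
  (4,5): δ = 111.02°  ·
antipodal pairs: 1

count = 1; pairs: (2,5)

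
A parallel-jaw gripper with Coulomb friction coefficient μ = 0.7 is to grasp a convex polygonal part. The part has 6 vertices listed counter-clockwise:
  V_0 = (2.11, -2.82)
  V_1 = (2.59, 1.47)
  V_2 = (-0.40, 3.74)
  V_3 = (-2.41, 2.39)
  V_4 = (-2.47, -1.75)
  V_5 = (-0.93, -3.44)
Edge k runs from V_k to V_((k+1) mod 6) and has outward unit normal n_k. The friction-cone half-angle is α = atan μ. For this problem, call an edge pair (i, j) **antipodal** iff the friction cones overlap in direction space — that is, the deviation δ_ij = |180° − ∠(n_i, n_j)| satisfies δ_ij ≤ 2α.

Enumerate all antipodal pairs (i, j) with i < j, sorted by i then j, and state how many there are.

count = 7; pairs: (0,2), (0,3), (0,4), (1,3), (1,4), (1,5), (2,5)

α = atan 0.7 = 34.99°;  2α = 69.98°
n_0 = (+0.9938, -0.1112)
n_1 = (+0.6047, +0.7965)
n_2 = (-0.5576, +0.8301)
n_3 = (-0.9999, +0.0145)
n_4 = (-0.7391, -0.6735)
n_5 = (+0.1998, -0.9798)
  (0,1): δ = 120.82°  ·
  (0,2): δ = 49.73°  ✓
  (0,3): δ = 5.55°  ✓
  (0,4): δ = 48.73°  ✓
  (0,5): δ = 107.91°  ·
  (1,2): δ = 108.91°  ·
  (1,3): δ = 53.62°  ✓
  (1,4): δ = 10.45°  ✓
  (1,5): δ = 48.73°  ✓
  (2,3): δ = 124.72°  ·
  (2,4): δ = 81.55°  ·
  (2,5): δ = 22.36°  ✓
  (3,4): δ = 136.83°  ·
  (3,5): δ = 77.64°  ·
  (4,5): δ = 120.81°  ·
antipodal pairs: 7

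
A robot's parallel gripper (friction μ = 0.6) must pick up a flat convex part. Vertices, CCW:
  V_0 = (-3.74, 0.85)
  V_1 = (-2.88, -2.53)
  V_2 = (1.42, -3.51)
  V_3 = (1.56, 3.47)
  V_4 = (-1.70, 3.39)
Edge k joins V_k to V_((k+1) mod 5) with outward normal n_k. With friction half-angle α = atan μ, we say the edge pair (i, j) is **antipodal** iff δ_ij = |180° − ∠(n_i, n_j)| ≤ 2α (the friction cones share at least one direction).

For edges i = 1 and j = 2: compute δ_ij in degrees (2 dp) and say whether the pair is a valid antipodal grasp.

δ = 78.31°, invalid

α = atan 0.6 = 30.96°;  2α = 61.93°
edge 1: e_1 = (+4.30, -0.98);  n_1 = (-0.2222, -0.9750)
edge 2: e_2 = (+0.14, +6.98);  n_2 = (+0.9998, -0.0201)
∠(n_1, n_2) = 101.69°
δ = |180° − 101.69°| = 78.31°
78.31° > 2α = 61.93°  →  invalid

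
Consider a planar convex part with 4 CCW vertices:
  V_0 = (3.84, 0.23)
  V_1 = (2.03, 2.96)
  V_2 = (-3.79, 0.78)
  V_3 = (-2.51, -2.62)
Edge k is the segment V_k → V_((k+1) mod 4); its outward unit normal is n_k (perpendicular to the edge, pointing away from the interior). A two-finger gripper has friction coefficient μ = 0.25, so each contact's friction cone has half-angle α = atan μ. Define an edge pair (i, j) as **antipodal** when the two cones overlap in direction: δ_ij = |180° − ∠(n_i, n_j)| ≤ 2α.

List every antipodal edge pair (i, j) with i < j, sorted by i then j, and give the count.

α = atan 0.25 = 14.04°;  2α = 28.07°
n_0 = (+0.8335, +0.5526)
n_1 = (-0.3508, +0.9365)
n_2 = (-0.9359, -0.3523)
n_3 = (+0.4095, -0.9123)
  (0,1): δ = 103.01°  ·
  (0,2): δ = 12.91°  ✓
  (0,3): δ = 80.63°  ·
  (1,2): δ = 89.90°  ·
  (1,3): δ = 3.64°  ✓
  (2,3): δ = 86.46°  ·
antipodal pairs: 2

count = 2; pairs: (0,2), (1,3)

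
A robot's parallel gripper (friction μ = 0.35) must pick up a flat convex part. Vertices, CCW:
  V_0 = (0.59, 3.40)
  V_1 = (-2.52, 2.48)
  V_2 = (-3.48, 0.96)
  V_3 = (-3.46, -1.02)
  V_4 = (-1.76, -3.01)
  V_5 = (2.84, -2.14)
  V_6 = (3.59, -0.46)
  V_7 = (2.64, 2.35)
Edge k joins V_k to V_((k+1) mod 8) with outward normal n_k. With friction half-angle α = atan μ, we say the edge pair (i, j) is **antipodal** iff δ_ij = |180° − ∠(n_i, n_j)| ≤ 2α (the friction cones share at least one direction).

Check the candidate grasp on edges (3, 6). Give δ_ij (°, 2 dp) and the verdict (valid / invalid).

δ = 21.83°, valid

α = atan 0.35 = 19.29°;  2α = 38.58°
edge 3: e_3 = (+1.70, -1.99);  n_3 = (-0.7603, -0.6495)
edge 6: e_6 = (-0.95, +2.81);  n_6 = (+0.9473, +0.3203)
∠(n_3, n_6) = 158.17°
δ = |180° − 158.17°| = 21.83°
21.83° ≤ 2α = 38.58°  →  valid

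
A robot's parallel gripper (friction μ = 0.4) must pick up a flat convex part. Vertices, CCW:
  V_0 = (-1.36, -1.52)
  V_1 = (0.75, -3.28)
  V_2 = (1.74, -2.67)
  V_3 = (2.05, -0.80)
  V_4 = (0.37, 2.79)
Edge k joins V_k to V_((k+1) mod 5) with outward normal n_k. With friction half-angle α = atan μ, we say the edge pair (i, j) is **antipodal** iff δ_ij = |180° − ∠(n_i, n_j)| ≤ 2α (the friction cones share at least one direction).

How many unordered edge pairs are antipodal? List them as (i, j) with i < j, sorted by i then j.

α = atan 0.4 = 21.80°;  2α = 43.60°
n_0 = (-0.6405, -0.7679)
n_1 = (+0.5246, -0.8514)
n_2 = (+0.9865, -0.1635)
n_3 = (+0.9057, +0.4239)
n_4 = (-0.9280, +0.3725)
  (0,1): δ = 108.53°  ·
  (0,2): δ = 59.58°  ·
  (0,3): δ = 25.09°  ✓
  (0,4): δ = 107.96°  ·
  (1,2): δ = 131.05°  ·
  (1,3): δ = 96.56°  ·
  (1,4): δ = 36.49°  ✓
  (2,3): δ = 145.51°  ·
  (2,4): δ = 12.46°  ✓
  (3,4): δ = 46.95°  ·
antipodal pairs: 3

count = 3; pairs: (0,3), (1,4), (2,4)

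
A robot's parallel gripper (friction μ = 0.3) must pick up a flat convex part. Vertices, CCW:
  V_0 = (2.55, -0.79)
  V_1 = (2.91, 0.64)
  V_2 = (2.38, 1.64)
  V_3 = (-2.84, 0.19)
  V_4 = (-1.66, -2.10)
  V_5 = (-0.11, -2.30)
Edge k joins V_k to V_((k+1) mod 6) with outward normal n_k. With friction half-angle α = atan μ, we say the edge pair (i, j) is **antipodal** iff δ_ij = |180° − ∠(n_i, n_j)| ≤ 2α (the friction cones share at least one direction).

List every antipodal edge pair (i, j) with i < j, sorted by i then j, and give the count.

α = atan 0.3 = 16.70°;  2α = 33.40°
n_0 = (+0.9697, -0.2441)
n_1 = (+0.8836, +0.4683)
n_2 = (-0.2676, +0.9635)
n_3 = (-0.8889, -0.4580)
n_4 = (-0.1280, -0.9918)
n_5 = (+0.4937, -0.8696)
  (0,1): δ = 137.95°  ·
  (0,2): δ = 60.35°  ·
  (0,3): δ = 41.39°  ·
  (0,4): δ = 96.78°  ·
  (0,5): δ = 133.71°  ·
  (1,2): δ = 102.40°  ·
  (1,3): δ = 0.66°  ✓
  (1,4): δ = 54.72°  ·
  (1,5): δ = 91.66°  ·
  (2,3): δ = 78.26°  ·
  (2,4): δ = 22.88°  ✓
  (2,5): δ = 14.06°  ✓
  (3,4): δ = 124.61°  ·
  (3,5): δ = 87.68°  ·
  (4,5): δ = 143.07°  ·
antipodal pairs: 3

count = 3; pairs: (1,3), (2,4), (2,5)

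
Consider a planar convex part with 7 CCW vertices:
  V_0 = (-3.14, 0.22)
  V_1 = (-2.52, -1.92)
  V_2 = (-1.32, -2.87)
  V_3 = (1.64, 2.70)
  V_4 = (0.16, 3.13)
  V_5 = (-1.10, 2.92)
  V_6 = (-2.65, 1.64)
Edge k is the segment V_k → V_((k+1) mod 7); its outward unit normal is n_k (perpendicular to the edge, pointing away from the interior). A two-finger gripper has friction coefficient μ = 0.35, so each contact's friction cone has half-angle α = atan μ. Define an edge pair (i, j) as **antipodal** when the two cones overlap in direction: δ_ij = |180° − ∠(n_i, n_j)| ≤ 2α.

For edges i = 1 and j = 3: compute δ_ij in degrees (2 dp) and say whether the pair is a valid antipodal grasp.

α = atan 0.35 = 19.29°;  2α = 38.58°
edge 1: e_1 = (+1.20, -0.95);  n_1 = (-0.6207, -0.7840)
edge 3: e_3 = (-1.48, +0.43);  n_3 = (+0.2790, +0.9603)
∠(n_1, n_3) = 157.83°
δ = |180° − 157.83°| = 22.17°
22.17° ≤ 2α = 38.58°  →  valid

δ = 22.17°, valid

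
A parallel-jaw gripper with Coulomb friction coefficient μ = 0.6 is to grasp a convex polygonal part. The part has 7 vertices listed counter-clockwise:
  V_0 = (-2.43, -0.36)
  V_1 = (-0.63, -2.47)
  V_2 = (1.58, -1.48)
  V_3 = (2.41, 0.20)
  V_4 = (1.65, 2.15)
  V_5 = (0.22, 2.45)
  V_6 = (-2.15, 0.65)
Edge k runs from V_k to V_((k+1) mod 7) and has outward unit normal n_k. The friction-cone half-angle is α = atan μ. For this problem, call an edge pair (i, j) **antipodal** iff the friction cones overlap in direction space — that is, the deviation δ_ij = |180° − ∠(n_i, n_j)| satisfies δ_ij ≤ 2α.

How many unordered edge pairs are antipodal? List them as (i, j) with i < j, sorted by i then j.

α = atan 0.6 = 30.96°;  2α = 61.93°
n_0 = (-0.7608, -0.6490)
n_1 = (+0.4088, -0.9126)
n_2 = (+0.8966, -0.4429)
n_3 = (+0.9317, +0.3631)
n_4 = (+0.2053, +0.9787)
n_5 = (-0.6048, +0.7964)
n_6 = (-0.9637, +0.2672)
  (0,1): δ = 106.34°  ·
  (0,2): δ = 66.76°  ·
  (0,3): δ = 19.17°  ✓
  (0,4): δ = 37.68°  ✓
  (0,5): δ = 86.75°  ·
  (0,6): δ = 124.04°  ·
  (1,2): δ = 140.42°  ·
  (1,3): δ = 92.84°  ·
  (1,4): δ = 35.98°  ✓
  (1,5): δ = 13.09°  ✓
  (1,6): δ = 50.37°  ✓
  (2,3): δ = 132.42°  ·
  (2,4): δ = 75.56°  ·
  (2,5): δ = 26.49°  ✓
  (2,6): δ = 10.80°  ✓
  (3,4): δ = 123.14°  ·
  (3,5): δ = 74.08°  ·
  (3,6): δ = 36.79°  ✓
  (4,5): δ = 130.94°  ·
  (4,6): δ = 93.65°  ·
  (5,6): δ = 142.71°  ·
antipodal pairs: 8

count = 8; pairs: (0,3), (0,4), (1,4), (1,5), (1,6), (2,5), (2,6), (3,6)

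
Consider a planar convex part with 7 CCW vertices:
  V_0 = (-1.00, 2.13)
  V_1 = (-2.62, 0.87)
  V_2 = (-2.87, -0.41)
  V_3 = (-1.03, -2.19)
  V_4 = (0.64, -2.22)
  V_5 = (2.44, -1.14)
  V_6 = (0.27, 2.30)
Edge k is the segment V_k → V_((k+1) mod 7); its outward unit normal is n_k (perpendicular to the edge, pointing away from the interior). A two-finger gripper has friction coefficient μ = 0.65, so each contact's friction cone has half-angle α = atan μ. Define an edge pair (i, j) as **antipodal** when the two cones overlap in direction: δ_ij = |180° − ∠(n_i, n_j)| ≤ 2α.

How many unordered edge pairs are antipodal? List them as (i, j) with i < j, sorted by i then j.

α = atan 0.65 = 33.02°;  2α = 66.05°
n_0 = (-0.6139, +0.7894)
n_1 = (-0.9815, +0.1917)
n_2 = (-0.6953, -0.7187)
n_3 = (-0.0180, -0.9998)
n_4 = (+0.5145, -0.8575)
n_5 = (+0.8458, +0.5335)
n_6 = (-0.1327, +0.9912)
  (0,1): δ = 138.93°  ·
  (0,2): δ = 81.93°  ·
  (0,3): δ = 38.90°  ✓
  (0,4): δ = 6.91°  ✓
  (0,5): δ = 84.37°  ·
  (0,6): δ = 149.75°  ·
  (1,2): δ = 123.00°  ·
  (1,3): δ = 79.98°  ·
  (1,4): δ = 47.98°  ✓
  (1,5): δ = 43.30°  ✓
  (1,6): δ = 108.68°  ·
  (2,3): δ = 136.98°  ·
  (2,4): δ = 104.99°  ·
  (2,5): δ = 13.71°  ✓
  (2,6): δ = 51.67°  ✓
  (3,4): δ = 148.01°  ·
  (3,5): δ = 56.73°  ✓
  (3,6): δ = 8.65°  ✓
  (4,5): δ = 88.72°  ·
  (4,6): δ = 23.34°  ✓
  (5,6): δ = 114.62°  ·
antipodal pairs: 9

count = 9; pairs: (0,3), (0,4), (1,4), (1,5), (2,5), (2,6), (3,5), (3,6), (4,6)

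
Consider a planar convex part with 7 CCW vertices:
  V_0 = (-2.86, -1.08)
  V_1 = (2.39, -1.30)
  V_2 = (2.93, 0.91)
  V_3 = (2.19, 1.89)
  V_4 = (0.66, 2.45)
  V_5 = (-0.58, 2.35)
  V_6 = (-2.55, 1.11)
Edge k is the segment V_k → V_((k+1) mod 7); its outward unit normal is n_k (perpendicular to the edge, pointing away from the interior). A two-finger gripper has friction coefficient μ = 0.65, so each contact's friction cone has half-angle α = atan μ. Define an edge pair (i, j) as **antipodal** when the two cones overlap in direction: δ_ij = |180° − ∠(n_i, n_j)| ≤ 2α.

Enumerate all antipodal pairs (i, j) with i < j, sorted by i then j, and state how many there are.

α = atan 0.65 = 33.02°;  2α = 66.05°
n_0 = (-0.0419, -0.9991)
n_1 = (+0.9714, -0.2374)
n_2 = (+0.7980, +0.6026)
n_3 = (+0.3437, +0.9391)
n_4 = (-0.0804, +0.9968)
n_5 = (-0.5327, +0.8463)
n_6 = (-0.9901, +0.1402)
  (0,1): δ = 101.33°  ·
  (0,2): δ = 50.54°  ✓
  (0,3): δ = 17.70°  ✓
  (0,4): δ = 7.01°  ✓
  (0,5): δ = 34.59°  ✓
  (0,6): δ = 84.34°  ·
  (1,2): δ = 129.21°  ·
  (1,3): δ = 96.37°  ·
  (1,4): δ = 71.66°  ·
  (1,5): δ = 44.08°  ✓
  (1,6): δ = 5.67°  ✓
  (2,3): δ = 147.16°  ·
  (2,4): δ = 122.45°  ·
  (2,5): δ = 94.87°  ·
  (2,6): δ = 45.11°  ✓
  (3,4): δ = 155.29°  ·
  (3,5): δ = 127.71°  ·
  (3,6): δ = 77.95°  ·
  (4,5): δ = 152.42°  ·
  (4,6): δ = 102.67°  ·
  (5,6): δ = 130.24°  ·
antipodal pairs: 7

count = 7; pairs: (0,2), (0,3), (0,4), (0,5), (1,5), (1,6), (2,6)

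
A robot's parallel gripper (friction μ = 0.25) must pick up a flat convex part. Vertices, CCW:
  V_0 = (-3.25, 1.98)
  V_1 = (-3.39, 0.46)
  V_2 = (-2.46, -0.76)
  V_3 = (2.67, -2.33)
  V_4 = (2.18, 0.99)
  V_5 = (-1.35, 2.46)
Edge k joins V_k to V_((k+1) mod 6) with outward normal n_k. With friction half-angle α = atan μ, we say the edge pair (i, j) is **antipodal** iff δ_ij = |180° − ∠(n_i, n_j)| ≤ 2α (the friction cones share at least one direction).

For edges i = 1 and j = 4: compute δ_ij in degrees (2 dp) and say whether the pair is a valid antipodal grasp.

α = atan 0.25 = 14.04°;  2α = 28.07°
edge 1: e_1 = (+0.93, -1.22);  n_1 = (-0.7953, -0.6062)
edge 4: e_4 = (-3.53, +1.47);  n_4 = (+0.3844, +0.9232)
∠(n_1, n_4) = 149.93°
δ = |180° − 149.93°| = 30.07°
30.07° > 2α = 28.07°  →  invalid

δ = 30.07°, invalid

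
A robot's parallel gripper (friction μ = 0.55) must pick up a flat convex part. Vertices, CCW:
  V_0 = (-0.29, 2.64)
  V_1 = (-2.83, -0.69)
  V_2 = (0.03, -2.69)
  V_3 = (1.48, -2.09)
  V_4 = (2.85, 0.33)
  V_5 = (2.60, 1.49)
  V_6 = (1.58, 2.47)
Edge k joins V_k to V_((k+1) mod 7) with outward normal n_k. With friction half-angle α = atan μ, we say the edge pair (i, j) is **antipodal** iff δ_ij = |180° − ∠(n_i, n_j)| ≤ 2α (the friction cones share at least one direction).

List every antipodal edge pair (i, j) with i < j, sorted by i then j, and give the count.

α = atan 0.55 = 28.81°;  2α = 57.62°
n_0 = (-0.7951, +0.6065)
n_1 = (-0.5731, -0.8195)
n_2 = (+0.3824, -0.9240)
n_3 = (+0.8702, -0.4926)
n_4 = (+0.9776, +0.2107)
n_5 = (+0.6928, +0.7211)
n_6 = (+0.0905, +0.9959)
  (0,1): δ = 87.63°  ·
  (0,2): δ = 30.19°  ✓
  (0,3): δ = 7.82°  ✓
  (0,4): δ = 49.50°  ✓
  (0,5): δ = 83.48°  ·
  (0,6): δ = 122.14°  ·
  (1,2): δ = 122.56°  ·
  (1,3): δ = 84.55°  ·
  (1,4): δ = 42.87°  ✓
  (1,5): δ = 8.89°  ✓
  (1,6): δ = 29.77°  ✓
  (2,3): δ = 141.99°  ·
  (2,4): δ = 100.32°  ·
  (2,5): δ = 66.33°  ·
  (2,6): δ = 27.67°  ✓
  (3,4): δ = 138.32°  ·
  (3,5): δ = 104.34°  ·
  (3,6): δ = 65.68°  ·
  (4,5): δ = 146.02°  ·
  (4,6): δ = 107.36°  ·
  (5,6): δ = 141.34°  ·
antipodal pairs: 7

count = 7; pairs: (0,2), (0,3), (0,4), (1,4), (1,5), (1,6), (2,6)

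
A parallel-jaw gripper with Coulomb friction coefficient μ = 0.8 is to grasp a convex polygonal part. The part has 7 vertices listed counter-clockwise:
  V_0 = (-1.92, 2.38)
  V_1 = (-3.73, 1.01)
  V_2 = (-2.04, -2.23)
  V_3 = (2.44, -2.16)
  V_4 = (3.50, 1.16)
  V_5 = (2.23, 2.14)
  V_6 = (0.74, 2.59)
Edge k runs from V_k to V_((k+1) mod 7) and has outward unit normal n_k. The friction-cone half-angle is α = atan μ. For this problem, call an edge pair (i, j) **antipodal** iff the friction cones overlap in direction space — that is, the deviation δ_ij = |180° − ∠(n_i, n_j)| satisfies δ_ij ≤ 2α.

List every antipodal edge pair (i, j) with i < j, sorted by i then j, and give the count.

α = atan 0.8 = 38.66°;  2α = 77.32°
n_0 = (-0.6035, +0.7973)
n_1 = (-0.8866, -0.4625)
n_2 = (+0.0156, -0.9999)
n_3 = (+0.9526, -0.3042)
n_4 = (+0.6109, +0.7917)
n_5 = (+0.2891, +0.9573)
n_6 = (-0.0787, +0.9969)
  (0,1): δ = 99.58°  ·
  (0,2): δ = 36.23°  ✓
  (0,3): δ = 35.17°  ✓
  (0,4): δ = 105.22°  ·
  (0,5): δ = 126.07°  ·
  (0,6): δ = 147.39°  ·
  (1,2): δ = 116.65°  ·
  (1,3): δ = 45.25°  ✓
  (1,4): δ = 24.80°  ✓
  (1,5): δ = 45.65°  ✓
  (1,6): δ = 66.97°  ✓
  (2,3): δ = 108.60°  ·
  (2,4): δ = 38.55°  ✓
  (2,5): δ = 17.70°  ✓
  (2,6): δ = 3.62°  ✓
  (3,4): δ = 109.95°  ·
  (3,5): δ = 89.10°  ·
  (3,6): δ = 67.78°  ✓
  (4,5): δ = 159.15°  ·
  (4,6): δ = 137.83°  ·
  (5,6): δ = 158.68°  ·
antipodal pairs: 10

count = 10; pairs: (0,2), (0,3), (1,3), (1,4), (1,5), (1,6), (2,4), (2,5), (2,6), (3,6)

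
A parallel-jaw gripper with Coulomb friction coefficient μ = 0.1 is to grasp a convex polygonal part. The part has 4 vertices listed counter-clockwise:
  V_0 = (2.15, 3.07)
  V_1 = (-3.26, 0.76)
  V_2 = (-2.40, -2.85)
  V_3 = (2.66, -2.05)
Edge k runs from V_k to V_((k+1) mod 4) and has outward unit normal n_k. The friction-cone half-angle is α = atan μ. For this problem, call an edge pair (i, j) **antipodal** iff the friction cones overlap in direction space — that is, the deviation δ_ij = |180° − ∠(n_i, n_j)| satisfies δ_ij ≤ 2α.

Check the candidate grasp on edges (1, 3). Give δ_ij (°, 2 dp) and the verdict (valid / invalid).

α = atan 0.1 = 5.71°;  2α = 11.42°
edge 1: e_1 = (+0.86, -3.61);  n_1 = (-0.9728, -0.2317)
edge 3: e_3 = (-0.51, +5.12);  n_3 = (+0.9951, +0.0991)
∠(n_1, n_3) = 172.29°
δ = |180° − 172.29°| = 7.71°
7.71° ≤ 2α = 11.42°  →  valid

δ = 7.71°, valid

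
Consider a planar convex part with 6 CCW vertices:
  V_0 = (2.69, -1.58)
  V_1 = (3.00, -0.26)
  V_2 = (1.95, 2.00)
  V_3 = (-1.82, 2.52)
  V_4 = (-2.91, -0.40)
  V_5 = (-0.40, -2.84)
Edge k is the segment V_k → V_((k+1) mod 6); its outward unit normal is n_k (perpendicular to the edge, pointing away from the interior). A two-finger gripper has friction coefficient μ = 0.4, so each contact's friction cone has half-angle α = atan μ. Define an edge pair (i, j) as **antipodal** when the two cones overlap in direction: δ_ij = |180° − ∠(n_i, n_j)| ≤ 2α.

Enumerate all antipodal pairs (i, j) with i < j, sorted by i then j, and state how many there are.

count = 4; pairs: (0,3), (1,4), (2,4), (2,5)

α = atan 0.4 = 21.80°;  2α = 43.60°
n_0 = (+0.9735, -0.2286)
n_1 = (+0.9069, +0.4213)
n_2 = (+0.1366, +0.9906)
n_3 = (-0.9369, +0.3497)
n_4 = (-0.6970, -0.7170)
n_5 = (+0.3776, -0.9260)
  (0,1): δ = 141.86°  ·
  (0,2): δ = 84.64°  ·
  (0,3): δ = 7.25°  ✓
  (0,4): δ = 59.03°  ·
  (0,5): δ = 125.40°  ·
  (1,2): δ = 122.77°  ·
  (1,3): δ = 45.39°  ·
  (1,4): δ = 20.89°  ✓
  (1,5): δ = 87.26°  ·
  (2,3): δ = 102.62°  ·
  (2,4): δ = 36.34°  ✓
  (2,5): δ = 30.04°  ✓
  (3,4): δ = 113.72°  ·
  (3,5): δ = 47.35°  ·
  (4,5): δ = 113.63°  ·
antipodal pairs: 4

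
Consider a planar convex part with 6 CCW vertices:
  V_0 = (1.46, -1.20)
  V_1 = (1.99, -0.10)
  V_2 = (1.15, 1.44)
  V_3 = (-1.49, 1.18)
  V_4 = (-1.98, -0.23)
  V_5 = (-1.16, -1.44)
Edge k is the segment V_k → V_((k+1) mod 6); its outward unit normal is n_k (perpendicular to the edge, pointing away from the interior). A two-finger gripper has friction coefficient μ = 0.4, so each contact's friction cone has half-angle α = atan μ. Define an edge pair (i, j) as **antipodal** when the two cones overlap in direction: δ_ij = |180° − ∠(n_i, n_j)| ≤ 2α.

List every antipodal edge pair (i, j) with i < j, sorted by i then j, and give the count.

count = 3; pairs: (0,3), (1,4), (2,5)

α = atan 0.4 = 21.80°;  2α = 43.60°
n_0 = (+0.9009, -0.4341)
n_1 = (+0.8779, +0.4789)
n_2 = (-0.0980, +0.9952)
n_3 = (-0.9446, +0.3283)
n_4 = (-0.8278, -0.5610)
n_5 = (+0.0912, -0.9958)
  (0,1): δ = 125.66°  ·
  (0,2): δ = 58.65°  ·
  (0,3): δ = 6.56°  ✓
  (0,4): δ = 59.85°  ·
  (0,5): δ = 120.96°  ·
  (1,2): δ = 112.99°  ·
  (1,3): δ = 47.77°  ·
  (1,4): δ = 5.51°  ✓
  (1,5): δ = 66.62°  ·
  (2,3): δ = 114.79°  ·
  (2,4): δ = 61.50°  ·
  (2,5): δ = 0.39°  ✓
  (3,4): δ = 126.71°  ·
  (3,5): δ = 65.60°  ·
  (4,5): δ = 118.89°  ·
antipodal pairs: 3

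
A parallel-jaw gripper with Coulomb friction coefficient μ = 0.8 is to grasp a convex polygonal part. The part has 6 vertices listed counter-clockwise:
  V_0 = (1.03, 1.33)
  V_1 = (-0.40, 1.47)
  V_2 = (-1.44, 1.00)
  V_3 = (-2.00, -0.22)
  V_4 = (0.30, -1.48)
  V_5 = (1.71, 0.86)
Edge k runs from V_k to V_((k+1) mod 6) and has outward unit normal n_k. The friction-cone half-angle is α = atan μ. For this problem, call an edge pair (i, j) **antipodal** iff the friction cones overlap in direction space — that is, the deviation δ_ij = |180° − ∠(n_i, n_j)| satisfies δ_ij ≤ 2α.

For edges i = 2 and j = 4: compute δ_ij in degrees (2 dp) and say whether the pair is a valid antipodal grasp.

α = atan 0.8 = 38.66°;  2α = 77.32°
edge 2: e_2 = (-0.56, -1.22);  n_2 = (-0.9088, +0.4172)
edge 4: e_4 = (+1.41, +2.34);  n_4 = (+0.8565, -0.5161)
∠(n_2, n_4) = 173.58°
δ = |180° − 173.58°| = 6.42°
6.42° ≤ 2α = 77.32°  →  valid

δ = 6.42°, valid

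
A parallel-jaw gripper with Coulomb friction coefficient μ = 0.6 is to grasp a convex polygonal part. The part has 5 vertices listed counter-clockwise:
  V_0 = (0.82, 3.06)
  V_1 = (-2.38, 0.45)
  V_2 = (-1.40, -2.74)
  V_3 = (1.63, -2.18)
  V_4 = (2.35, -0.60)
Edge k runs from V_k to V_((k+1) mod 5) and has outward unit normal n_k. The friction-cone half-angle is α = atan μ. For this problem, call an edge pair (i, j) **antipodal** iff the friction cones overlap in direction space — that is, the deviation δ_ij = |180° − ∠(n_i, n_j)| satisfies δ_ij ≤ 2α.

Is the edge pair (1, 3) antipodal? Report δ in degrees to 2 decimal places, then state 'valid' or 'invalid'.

α = atan 0.6 = 30.96°;  2α = 61.93°
edge 1: e_1 = (+0.98, -3.19);  n_1 = (-0.9559, -0.2937)
edge 3: e_3 = (+0.72, +1.58);  n_3 = (+0.9100, -0.4147)
∠(n_1, n_3) = 138.42°
δ = |180° − 138.42°| = 41.58°
41.58° ≤ 2α = 61.93°  →  valid

δ = 41.58°, valid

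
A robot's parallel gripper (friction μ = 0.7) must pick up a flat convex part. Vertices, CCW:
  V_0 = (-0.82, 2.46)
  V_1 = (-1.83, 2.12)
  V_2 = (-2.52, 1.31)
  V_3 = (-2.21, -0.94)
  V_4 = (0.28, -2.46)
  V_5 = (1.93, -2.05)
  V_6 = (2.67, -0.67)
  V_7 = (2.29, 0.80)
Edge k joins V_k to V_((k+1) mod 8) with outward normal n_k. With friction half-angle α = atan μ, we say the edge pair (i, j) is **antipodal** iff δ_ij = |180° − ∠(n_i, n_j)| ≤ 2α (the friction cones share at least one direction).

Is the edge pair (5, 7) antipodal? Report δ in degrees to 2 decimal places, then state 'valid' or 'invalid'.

δ = 89.89°, invalid

α = atan 0.7 = 34.99°;  2α = 69.98°
edge 5: e_5 = (+0.74, +1.38);  n_5 = (+0.8813, -0.4726)
edge 7: e_7 = (-3.11, +1.66);  n_7 = (+0.4709, +0.8822)
∠(n_5, n_7) = 90.11°
δ = |180° − 90.11°| = 89.89°
89.89° > 2α = 69.98°  →  invalid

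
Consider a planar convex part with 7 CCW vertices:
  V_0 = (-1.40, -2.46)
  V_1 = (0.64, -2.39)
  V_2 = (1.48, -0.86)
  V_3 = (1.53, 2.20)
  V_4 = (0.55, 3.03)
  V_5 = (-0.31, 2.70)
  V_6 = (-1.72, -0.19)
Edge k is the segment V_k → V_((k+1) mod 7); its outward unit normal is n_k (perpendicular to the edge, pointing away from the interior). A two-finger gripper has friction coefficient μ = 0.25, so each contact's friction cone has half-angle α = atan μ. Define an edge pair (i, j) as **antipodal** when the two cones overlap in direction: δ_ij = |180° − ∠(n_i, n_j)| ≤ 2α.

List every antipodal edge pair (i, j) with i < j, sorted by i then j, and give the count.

count = 4; pairs: (0,4), (1,5), (2,5), (2,6)

α = atan 0.25 = 14.04°;  2α = 28.07°
n_0 = (+0.0343, -0.9994)
n_1 = (+0.8766, -0.4813)
n_2 = (+0.9999, -0.0163)
n_3 = (+0.6463, +0.7631)
n_4 = (-0.3583, +0.9336)
n_5 = (-0.8987, +0.4385)
n_6 = (-0.9902, -0.1396)
  (0,1): δ = 120.73°  ·
  (0,2): δ = 92.90°  ·
  (0,3): δ = 42.23°  ·
  (0,4): δ = 19.03°  ✓
  (0,5): δ = 62.03°  ·
  (0,6): δ = 96.06°  ·
  (1,2): δ = 152.17°  ·
  (1,3): δ = 101.49°  ·
  (1,4): δ = 40.24°  ·
  (1,5): δ = 2.76°  ✓
  (1,6): δ = 36.79°  ·
  (2,3): δ = 129.33°  ·
  (2,4): δ = 68.07°  ·
  (2,5): δ = 25.07°  ✓
  (2,6): δ = 8.96°  ✓
  (3,4): δ = 118.74°  ·
  (3,5): δ = 75.74°  ·
  (3,6): δ = 41.71°  ·
  (4,5): δ = 137.00°  ·
  (4,6): δ = 102.97°  ·
  (5,6): δ = 145.97°  ·
antipodal pairs: 4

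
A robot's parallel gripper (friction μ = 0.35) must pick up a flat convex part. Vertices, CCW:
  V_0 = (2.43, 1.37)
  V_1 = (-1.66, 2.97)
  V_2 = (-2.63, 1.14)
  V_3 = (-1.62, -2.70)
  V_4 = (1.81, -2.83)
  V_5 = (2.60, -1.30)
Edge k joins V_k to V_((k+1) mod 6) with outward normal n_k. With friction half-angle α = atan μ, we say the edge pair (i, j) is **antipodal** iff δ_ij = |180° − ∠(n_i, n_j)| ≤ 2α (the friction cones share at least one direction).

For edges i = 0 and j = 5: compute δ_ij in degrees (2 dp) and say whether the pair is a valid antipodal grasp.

α = atan 0.35 = 19.29°;  2α = 38.58°
edge 0: e_0 = (-4.09, +1.60);  n_0 = (+0.3643, +0.9313)
edge 5: e_5 = (-0.17, +2.67);  n_5 = (+0.9980, +0.0635)
∠(n_0, n_5) = 64.99°
δ = |180° − 64.99°| = 115.01°
115.01° > 2α = 38.58°  →  invalid

δ = 115.01°, invalid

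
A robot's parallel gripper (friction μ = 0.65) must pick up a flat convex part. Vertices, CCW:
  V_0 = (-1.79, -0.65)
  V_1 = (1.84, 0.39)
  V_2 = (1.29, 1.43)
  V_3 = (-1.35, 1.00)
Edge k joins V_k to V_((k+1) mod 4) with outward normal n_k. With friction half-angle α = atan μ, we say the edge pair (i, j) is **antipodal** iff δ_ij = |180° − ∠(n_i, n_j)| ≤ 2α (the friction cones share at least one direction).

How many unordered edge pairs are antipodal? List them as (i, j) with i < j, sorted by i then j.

count = 3; pairs: (0,2), (0,3), (1,3)

α = atan 0.65 = 33.02°;  2α = 66.05°
n_0 = (+0.2754, -0.9613)
n_1 = (+0.8840, +0.4675)
n_2 = (-0.1608, +0.9870)
n_3 = (-0.9662, +0.2577)
  (0,1): δ = 78.12°  ·
  (0,2): δ = 6.74°  ✓
  (0,3): δ = 59.08°  ✓
  (1,2): δ = 108.62°  ·
  (1,3): δ = 42.80°  ✓
  (2,3): δ = 114.18°  ·
antipodal pairs: 3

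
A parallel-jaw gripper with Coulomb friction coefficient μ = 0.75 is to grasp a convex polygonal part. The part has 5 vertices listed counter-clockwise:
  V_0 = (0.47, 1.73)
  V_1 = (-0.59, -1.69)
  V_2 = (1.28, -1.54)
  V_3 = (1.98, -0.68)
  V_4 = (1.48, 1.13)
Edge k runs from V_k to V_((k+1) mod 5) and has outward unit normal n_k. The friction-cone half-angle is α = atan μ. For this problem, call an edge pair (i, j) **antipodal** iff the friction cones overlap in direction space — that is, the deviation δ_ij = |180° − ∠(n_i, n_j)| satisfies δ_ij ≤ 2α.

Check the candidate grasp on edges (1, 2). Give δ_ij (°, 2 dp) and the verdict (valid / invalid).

α = atan 0.75 = 36.87°;  2α = 73.74°
edge 1: e_1 = (+1.87, +0.15);  n_1 = (+0.0800, -0.9968)
edge 2: e_2 = (+0.70, +0.86);  n_2 = (+0.7756, -0.6313)
∠(n_1, n_2) = 46.27°
δ = |180° − 46.27°| = 133.73°
133.73° > 2α = 73.74°  →  invalid

δ = 133.73°, invalid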